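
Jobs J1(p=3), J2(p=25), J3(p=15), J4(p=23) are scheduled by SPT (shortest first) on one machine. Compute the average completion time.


SPT order: J1 → J3 → J4 → J2
Completion times:
  J1: C=3
  J3: C=18
  J4: C=41
  J2: C=66
Sum = 128, n = 4
Mean flow = 128/4
= 32.00


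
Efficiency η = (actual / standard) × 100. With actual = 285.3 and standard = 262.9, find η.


Efficiency = (actual / standard) × 100
= (285.3 / 262.9) × 100
= 108.5%


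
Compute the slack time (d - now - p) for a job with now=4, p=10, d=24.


Slack = due - current_time - processing
= 24 - 4 - 10
= 10


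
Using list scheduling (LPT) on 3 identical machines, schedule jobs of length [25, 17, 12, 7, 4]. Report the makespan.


Jobs (LPT sorted): [25, 17, 12, 7, 4]
Machines: 3
  J=25 → Machine 1 (load: 0+25=25)
  J=17 → Machine 2 (load: 0+17=17)
  J=12 → Machine 3 (load: 0+12=12)
  J=7 → Machine 3 (load: 12+7=19)
  J=4 → Machine 2 (load: 17+4=21)
Machine loads: [25, 21, 19]
Makespan = max = 25 time units


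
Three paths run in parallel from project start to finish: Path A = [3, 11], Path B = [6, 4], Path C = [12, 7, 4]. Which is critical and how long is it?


Path A: 3 + 11 = 14
Path B: 6 + 4 = 10
Path C: 12 + 7 + 4 = 23
Critical path = longest = max(14, 10, 23)
= 23 (Path C)


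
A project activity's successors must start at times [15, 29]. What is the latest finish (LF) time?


LF = min of all successor start times
Successors start at: [15, 29]
LF = min(15, 29)
= 15


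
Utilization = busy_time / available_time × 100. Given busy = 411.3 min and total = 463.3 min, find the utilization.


Utilization = busy / total × 100
= 411.3 / 463.3 × 100
= 88.8%


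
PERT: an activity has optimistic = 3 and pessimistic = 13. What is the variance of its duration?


σ² = ((p - o) / 6)² = (p - o)² / 36
= (13 - 3)² / 36
= 10² / 36
= 100 / 36
= 2.7778


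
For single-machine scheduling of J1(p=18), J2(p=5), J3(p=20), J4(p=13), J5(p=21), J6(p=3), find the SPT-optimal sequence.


SPT: sort by shortest processing time
  J6: p=3
  J2: p=5
  J4: p=13
  J1: p=18
  J3: p=20
  J5: p=21
Order: J6 → J2 → J4 → J1 → J3 → J5


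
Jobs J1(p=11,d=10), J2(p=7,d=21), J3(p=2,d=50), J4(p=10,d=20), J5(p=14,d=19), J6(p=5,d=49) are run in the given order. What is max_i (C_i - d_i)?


Lateness per job (L = C - d):
  J1: C=11, d=10, L=1
  J2: C=18, d=21, L=-3
  J3: C=20, d=50, L=-30
  J4: C=30, d=20, L=10
  J5: C=44, d=19, L=25
  J6: C=49, d=49, L=0
Lmax = max(1, -3, -30, 10, 25, 0)
= 25


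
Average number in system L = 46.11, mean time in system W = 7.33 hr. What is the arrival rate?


Little's law: L = λW → λ = L / W
= 46.11 / 7.33
= 6.29 per hour


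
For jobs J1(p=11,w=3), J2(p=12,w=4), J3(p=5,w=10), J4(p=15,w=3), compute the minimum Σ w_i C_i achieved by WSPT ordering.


WSPT order (by p/w): J3 → J2 → J1 → J4
  J3: C=5, w·C=10×5=50
  J2: C=17, w·C=4×17=68
  J1: C=28, w·C=3×28=84
  J4: C=43, w·C=3×43=129
Σ w·C = 331
= 331


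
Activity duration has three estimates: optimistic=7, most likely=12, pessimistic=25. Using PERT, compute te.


te = (o + 4m + p) / 6
= (7 + 4×12 + 25) / 6
= (7 + 48 + 25) / 6
= 80 / 6
= 13.33


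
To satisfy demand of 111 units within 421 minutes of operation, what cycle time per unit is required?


Cycle time = available time / demand
= 421 / 111
= 3.79 min/unit


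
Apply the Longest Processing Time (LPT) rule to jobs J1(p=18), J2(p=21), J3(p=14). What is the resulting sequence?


LPT: sort by longest processing time first
  J2: p=21
  J1: p=18
  J3: p=14
Order: J2 → J1 → J3


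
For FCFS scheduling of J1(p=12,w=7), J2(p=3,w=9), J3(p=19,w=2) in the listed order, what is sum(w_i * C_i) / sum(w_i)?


Completion times:
  J1: C=12, w×C=7×12=84
  J2: C=15, w×C=9×15=135
  J3: C=34, w×C=2×34=68
Sum w×C = 287
Sum w = 18
Weighted avg = 287/18
= 15.94


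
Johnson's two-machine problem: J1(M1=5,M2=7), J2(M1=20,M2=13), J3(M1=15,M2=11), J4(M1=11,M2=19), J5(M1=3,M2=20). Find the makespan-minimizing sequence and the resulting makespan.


Johnson's rule:
Group 1 (M1≤M2, sort by M1): ['J5', 'J1', 'J4']
Group 2 (M1>M2, sort desc M2): ['J2', 'J3']
Sequence: J5 → J1 → J4 → J2 → J3
Makespan calculation:
  J5: M1 done=3, M2 done=23
  J1: M1 done=8, M2 done=30
  J4: M1 done=19, M2 done=49
  J2: M1 done=39, M2 done=62
  J3: M1 done=54, M2 done=73
= Sequence: J5 → J1 → J4 → J2 → J3, Makespan: 73


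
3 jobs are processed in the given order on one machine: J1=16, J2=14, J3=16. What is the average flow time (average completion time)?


Completion times:
  J1: completes at 16
  J2: completes at 30
  J3: completes at 46
Sum = 92
Average = 92/3
= 30.67


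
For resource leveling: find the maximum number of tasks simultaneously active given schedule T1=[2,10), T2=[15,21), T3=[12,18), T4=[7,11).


Check each time point for overlaps:
  t=7: 2 tasks active (T1, T4)
Max concurrent = 2


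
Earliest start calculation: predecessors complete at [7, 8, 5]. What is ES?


ES = max of all predecessor completion times
Predecessors: [7, 8, 5]
ES = max(7, 8, 5)
= 8


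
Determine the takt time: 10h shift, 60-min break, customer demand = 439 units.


Available = 10×60 - 60 = 540 min
Takt time = 540 / 439
= 1.23 min/unit


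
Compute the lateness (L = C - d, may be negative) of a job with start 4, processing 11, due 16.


Completion = 4 + 11 = 15
Lateness = C - d = 15 - 16
= -1


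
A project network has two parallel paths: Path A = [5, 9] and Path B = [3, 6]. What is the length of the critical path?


Path A: 5 + 9 = 14
Path B: 3 + 6 = 9
Critical path = longest = max(14, 9)
= 14 (Path A)


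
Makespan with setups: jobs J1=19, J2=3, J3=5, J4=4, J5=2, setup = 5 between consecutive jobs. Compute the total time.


Makespan = Σ processing + (n-1) × setup
= (19 + 3 + 5 + 4 + 2) + (5-1)×5
= 33 + 20
= 53 time units


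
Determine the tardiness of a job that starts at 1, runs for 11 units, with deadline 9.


Completion = start + processing = 1 + 11 = 12
Tardiness = max(0, C - d) = max(0, 12 - 9)
= max(0, 3)
= 3


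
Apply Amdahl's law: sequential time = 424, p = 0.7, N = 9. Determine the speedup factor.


Amdahl's law: T_p = T × ((1-p) + p/N)
= 424 × ((1-0.7) + 0.7/9)
= 424 × (0.30 + 0.0778)
= 424 × 0.3778
= 160.18
Speedup = 424/160.18
= 2.65×


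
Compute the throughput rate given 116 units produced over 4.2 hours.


Throughput = units / time
= 116 / 4.2
= 27.6 units/hour


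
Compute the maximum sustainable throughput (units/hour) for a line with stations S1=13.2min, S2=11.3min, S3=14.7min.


Bottleneck = longest station time
Station times: [13.2, 11.3, 14.7]
Max = 14.7 min
Rate = 60 / 14.7
= 4.08 units/hour (bottleneck: 14.7min)


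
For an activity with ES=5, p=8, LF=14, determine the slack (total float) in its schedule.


EF = ES + duration = 5 + 8 = 13
LS = LF - duration = 14 - 8 = 6
Total Float = LF - EF = 14 - 13
(or LS - ES = 6 - 5)
= 1


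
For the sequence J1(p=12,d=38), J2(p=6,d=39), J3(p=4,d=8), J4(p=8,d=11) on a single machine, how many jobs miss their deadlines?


Completion vs due date:
  J1: C=12, d=38 → on time
  J2: C=18, d=39 → on time
  J3: C=22, d=8 → TARDY
  J4: C=30, d=11 → TARDY
Tardy jobs: J3, J4
Count = 2


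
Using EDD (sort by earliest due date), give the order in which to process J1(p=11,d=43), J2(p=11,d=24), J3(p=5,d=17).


EDD: sort by earliest due date
  J3: d=17, p=5
  J2: d=24, p=11
  J1: d=43, p=11
Order: J3 → J2 → J1


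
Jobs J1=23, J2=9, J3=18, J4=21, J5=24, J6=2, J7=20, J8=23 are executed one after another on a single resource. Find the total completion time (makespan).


Sequential makespan: sum all processing times
= 23 + 9 + 18 + 21 + 24 + 2 + 20 + 23
= 140 time units


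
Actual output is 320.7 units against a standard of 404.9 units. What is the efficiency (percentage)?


Efficiency = (actual / standard) × 100
= (320.7 / 404.9) × 100
= 79.2%


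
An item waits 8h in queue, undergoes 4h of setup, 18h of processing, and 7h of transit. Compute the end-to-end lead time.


Lead time = queue + setup + processing + transit
= 8 + 4 + 18 + 7
= 37 hours


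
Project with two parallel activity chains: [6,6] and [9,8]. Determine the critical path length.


Path A: 6 + 6 = 12
Path B: 9 + 8 = 17
Critical path = longest = max(12, 17)
= 17 (Path B)


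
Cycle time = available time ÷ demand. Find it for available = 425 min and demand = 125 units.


Cycle time = available time / demand
= 425 / 125
= 3.40 min/unit


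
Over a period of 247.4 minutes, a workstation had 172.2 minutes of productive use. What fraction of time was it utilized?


Utilization = busy / total × 100
= 172.2 / 247.4 × 100
= 69.6%


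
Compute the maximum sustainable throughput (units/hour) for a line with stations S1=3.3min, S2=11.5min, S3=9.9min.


Bottleneck = longest station time
Station times: [3.3, 11.5, 9.9]
Max = 11.5 min
Rate = 60 / 11.5
= 5.22 units/hour (bottleneck: 11.5min)


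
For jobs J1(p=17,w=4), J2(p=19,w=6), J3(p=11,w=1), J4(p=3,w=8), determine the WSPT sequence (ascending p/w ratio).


WSPT (Smith's rule): sort by p/w ascending
  J4: p/w = 3/8 = 0.375
  J2: p/w = 19/6 = 3.167
  J1: p/w = 17/4 = 4.250
  J3: p/w = 11/1 = 11.000
Order: J4 → J2 → J1 → J3


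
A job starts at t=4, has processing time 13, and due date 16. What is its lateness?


Completion = 4 + 13 = 17
Lateness = C - d = 17 - 16
= 1


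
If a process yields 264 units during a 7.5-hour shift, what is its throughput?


Throughput = units / time
= 264 / 7.5
= 35.2 units/hour


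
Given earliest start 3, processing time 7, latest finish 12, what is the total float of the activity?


EF = ES + duration = 3 + 7 = 10
LS = LF - duration = 12 - 7 = 5
Total Float = LF - EF = 12 - 10
(or LS - ES = 5 - 3)
= 2


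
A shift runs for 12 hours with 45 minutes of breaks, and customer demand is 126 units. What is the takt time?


Available = 12×60 - 45 = 675 min
Takt time = 675 / 126
= 5.36 min/unit


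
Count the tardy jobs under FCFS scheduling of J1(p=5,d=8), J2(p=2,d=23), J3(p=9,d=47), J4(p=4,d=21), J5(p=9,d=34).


Completion vs due date:
  J1: C=5, d=8 → on time
  J2: C=7, d=23 → on time
  J3: C=16, d=47 → on time
  J4: C=20, d=21 → on time
  J5: C=29, d=34 → on time
Tardy jobs: none
Count = 0


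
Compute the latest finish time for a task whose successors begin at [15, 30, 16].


LF = min of all successor start times
Successors start at: [15, 30, 16]
LF = min(15, 30, 16)
= 15


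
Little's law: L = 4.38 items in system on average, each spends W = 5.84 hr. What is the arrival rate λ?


Little's law: L = λW → λ = L / W
= 4.38 / 5.84
= 0.75 per hour


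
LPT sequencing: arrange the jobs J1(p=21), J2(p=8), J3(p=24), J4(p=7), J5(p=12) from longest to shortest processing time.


LPT: sort by longest processing time first
  J3: p=24
  J1: p=21
  J5: p=12
  J2: p=8
  J4: p=7
Order: J3 → J1 → J5 → J2 → J4


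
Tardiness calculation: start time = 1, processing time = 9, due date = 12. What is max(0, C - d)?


Completion = start + processing = 1 + 9 = 10
Tardiness = max(0, C - d) = max(0, 10 - 12)
= max(0, -2)
= 0


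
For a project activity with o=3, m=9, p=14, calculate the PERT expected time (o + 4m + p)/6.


te = (o + 4m + p) / 6
= (3 + 4×9 + 14) / 6
= (3 + 36 + 14) / 6
= 53 / 6
= 8.83


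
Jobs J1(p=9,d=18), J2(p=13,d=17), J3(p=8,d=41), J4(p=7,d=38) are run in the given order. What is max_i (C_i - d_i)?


Lateness per job (L = C - d):
  J1: C=9, d=18, L=-9
  J2: C=22, d=17, L=5
  J3: C=30, d=41, L=-11
  J4: C=37, d=38, L=-1
Lmax = max(-9, 5, -11, -1)
= 5


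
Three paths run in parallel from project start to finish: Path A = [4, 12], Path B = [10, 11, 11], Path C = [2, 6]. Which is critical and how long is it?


Path A: 4 + 12 = 16
Path B: 10 + 11 + 11 = 32
Path C: 2 + 6 = 8
Critical path = longest = max(16, 32, 8)
= 32 (Path B)


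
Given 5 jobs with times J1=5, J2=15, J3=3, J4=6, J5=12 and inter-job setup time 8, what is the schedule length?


Makespan = Σ processing + (n-1) × setup
= (5 + 15 + 3 + 6 + 12) + (5-1)×8
= 41 + 32
= 73 time units


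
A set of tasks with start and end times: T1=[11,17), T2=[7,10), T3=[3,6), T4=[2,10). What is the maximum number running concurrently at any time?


Check each time point for overlaps:
  t=3: 2 tasks active (T3, T4)
Max concurrent = 2


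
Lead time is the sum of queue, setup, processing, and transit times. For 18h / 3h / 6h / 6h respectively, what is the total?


Lead time = queue + setup + processing + transit
= 18 + 3 + 6 + 6
= 33 hours


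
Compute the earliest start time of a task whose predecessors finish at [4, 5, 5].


ES = max of all predecessor completion times
Predecessors: [4, 5, 5]
ES = max(4, 5, 5)
= 5


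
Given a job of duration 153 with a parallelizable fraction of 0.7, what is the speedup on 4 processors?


Amdahl's law: T_p = T × ((1-p) + p/N)
= 153 × ((1-0.7) + 0.7/4)
= 153 × (0.30 + 0.1750)
= 153 × 0.4750
= 72.68
Speedup = 153/72.68
= 2.11×


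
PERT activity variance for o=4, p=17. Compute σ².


σ² = ((p - o) / 6)² = (p - o)² / 36
= (17 - 4)² / 36
= 13² / 36
= 169 / 36
= 4.6944


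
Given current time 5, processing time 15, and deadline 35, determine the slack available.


Slack = due - current_time - processing
= 35 - 5 - 15
= 15


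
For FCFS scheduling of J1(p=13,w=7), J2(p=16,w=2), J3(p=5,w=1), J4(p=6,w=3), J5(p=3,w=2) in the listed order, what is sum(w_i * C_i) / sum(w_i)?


Completion times:
  J1: C=13, w×C=7×13=91
  J2: C=29, w×C=2×29=58
  J3: C=34, w×C=1×34=34
  J4: C=40, w×C=3×40=120
  J5: C=43, w×C=2×43=86
Sum w×C = 389
Sum w = 15
Weighted avg = 389/15
= 25.93


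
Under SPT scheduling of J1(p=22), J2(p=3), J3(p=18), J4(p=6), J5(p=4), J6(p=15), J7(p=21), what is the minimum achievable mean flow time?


SPT order: J2 → J5 → J4 → J6 → J3 → J7 → J1
Completion times:
  J2: C=3
  J5: C=7
  J4: C=13
  J6: C=28
  J3: C=46
  J7: C=67
  J1: C=89
Sum = 253, n = 7
Mean flow = 253/7
= 36.14


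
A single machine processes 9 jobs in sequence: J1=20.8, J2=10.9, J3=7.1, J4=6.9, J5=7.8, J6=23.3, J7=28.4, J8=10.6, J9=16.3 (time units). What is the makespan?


Sequential makespan: sum all processing times
= 20.8 + 10.9 + 7.1 + 6.9 + 7.8 + 23.3 + 28.4 + 10.6 + 16.3
= 132.1 time units


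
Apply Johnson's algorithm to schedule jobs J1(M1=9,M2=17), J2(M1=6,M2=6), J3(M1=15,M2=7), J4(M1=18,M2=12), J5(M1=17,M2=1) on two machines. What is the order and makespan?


Johnson's rule:
Group 1 (M1≤M2, sort by M1): ['J2', 'J1']
Group 2 (M1>M2, sort desc M2): ['J4', 'J3', 'J5']
Sequence: J2 → J1 → J4 → J3 → J5
Makespan calculation:
  J2: M1 done=6, M2 done=12
  J1: M1 done=15, M2 done=32
  J4: M1 done=33, M2 done=45
  J3: M1 done=48, M2 done=55
  J5: M1 done=65, M2 done=66
= Sequence: J2 → J1 → J4 → J3 → J5, Makespan: 66


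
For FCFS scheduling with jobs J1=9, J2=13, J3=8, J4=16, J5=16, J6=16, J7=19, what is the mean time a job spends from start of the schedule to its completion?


Completion times:
  J1: completes at 9
  J2: completes at 22
  J3: completes at 30
  J4: completes at 46
  J5: completes at 62
  J6: completes at 78
  J7: completes at 97
Sum = 344
Average = 344/7
= 49.14


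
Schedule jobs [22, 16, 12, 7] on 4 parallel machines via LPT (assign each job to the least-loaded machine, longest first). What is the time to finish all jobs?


Jobs (LPT sorted): [22, 16, 12, 7]
Machines: 4
  J=22 → Machine 1 (load: 0+22=22)
  J=16 → Machine 2 (load: 0+16=16)
  J=12 → Machine 3 (load: 0+12=12)
  J=7 → Machine 4 (load: 0+7=7)
Machine loads: [22, 16, 12, 7]
Makespan = max = 22 time units


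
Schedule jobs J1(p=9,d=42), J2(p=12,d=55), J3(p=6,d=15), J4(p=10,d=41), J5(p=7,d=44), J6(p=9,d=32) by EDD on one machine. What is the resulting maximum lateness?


EDD order: J3 → J6 → J4 → J1 → J5 → J2
Completion and lateness:
  J3: C=6, d=15, L=6-15=-9
  J6: C=15, d=32, L=15-32=-17
  J4: C=25, d=41, L=25-41=-16
  J1: C=34, d=42, L=34-42=-8
  J5: C=41, d=44, L=41-44=-3
  J2: C=53, d=55, L=53-55=-2
Lmax = max(-9, -17, -16, -8, -3, -2)
= -2


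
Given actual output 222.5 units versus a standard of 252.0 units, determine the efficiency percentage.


Efficiency = (actual / standard) × 100
= (222.5 / 252.0) × 100
= 88.3%


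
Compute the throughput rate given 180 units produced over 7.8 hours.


Throughput = units / time
= 180 / 7.8
= 23.1 units/hour


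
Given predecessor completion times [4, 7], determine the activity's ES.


ES = max of all predecessor completion times
Predecessors: [4, 7]
ES = max(4, 7)
= 7


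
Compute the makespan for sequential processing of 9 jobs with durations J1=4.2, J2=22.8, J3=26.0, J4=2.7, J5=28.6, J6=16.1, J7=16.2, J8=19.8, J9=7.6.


Sequential makespan: sum all processing times
= 4.2 + 22.8 + 26.0 + 2.7 + 28.6 + 16.1 + 16.2 + 19.8 + 7.6
= 144.0 time units


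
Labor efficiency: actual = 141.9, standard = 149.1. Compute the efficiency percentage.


Efficiency = (actual / standard) × 100
= (141.9 / 149.1) × 100
= 95.2%


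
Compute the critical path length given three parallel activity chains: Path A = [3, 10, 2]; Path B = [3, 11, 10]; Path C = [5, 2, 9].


Path A: 3 + 10 + 2 = 15
Path B: 3 + 11 + 10 = 24
Path C: 5 + 2 + 9 = 16
Critical path = longest = max(15, 24, 16)
= 24 (Path B)


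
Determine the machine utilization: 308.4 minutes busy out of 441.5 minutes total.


Utilization = busy / total × 100
= 308.4 / 441.5 × 100
= 69.9%


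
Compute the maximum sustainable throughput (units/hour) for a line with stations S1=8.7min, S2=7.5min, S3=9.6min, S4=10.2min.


Bottleneck = longest station time
Station times: [8.7, 7.5, 9.6, 10.2]
Max = 10.2 min
Rate = 60 / 10.2
= 5.88 units/hour (bottleneck: 10.2min)


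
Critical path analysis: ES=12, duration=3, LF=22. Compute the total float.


EF = ES + duration = 12 + 3 = 15
LS = LF - duration = 22 - 3 = 19
Total Float = LF - EF = 22 - 15
(or LS - ES = 19 - 12)
= 7


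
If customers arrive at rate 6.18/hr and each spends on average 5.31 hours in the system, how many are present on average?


Little's law: L = λ × W
= 6.18 × 5.31
= 32.82


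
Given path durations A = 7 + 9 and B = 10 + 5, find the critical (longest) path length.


Path A: 7 + 9 = 16
Path B: 10 + 5 = 15
Critical path = longest = max(16, 15)
= 16 (Path A)


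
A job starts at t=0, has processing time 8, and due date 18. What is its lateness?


Completion = 0 + 8 = 8
Lateness = C - d = 8 - 18
= -10


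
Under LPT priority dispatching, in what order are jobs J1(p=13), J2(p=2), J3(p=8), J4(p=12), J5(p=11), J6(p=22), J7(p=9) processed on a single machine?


LPT: sort by longest processing time first
  J6: p=22
  J1: p=13
  J4: p=12
  J5: p=11
  J7: p=9
  J3: p=8
  J2: p=2
Order: J6 → J1 → J4 → J5 → J7 → J3 → J2


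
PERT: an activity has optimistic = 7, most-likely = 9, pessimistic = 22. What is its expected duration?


te = (o + 4m + p) / 6
= (7 + 4×9 + 22) / 6
= (7 + 36 + 22) / 6
= 65 / 6
= 10.83


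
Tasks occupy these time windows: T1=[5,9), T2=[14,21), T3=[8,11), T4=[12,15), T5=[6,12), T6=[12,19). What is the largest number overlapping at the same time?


Check each time point for overlaps:
  t=8: 3 tasks active (T1, T3, T5)
Max concurrent = 3


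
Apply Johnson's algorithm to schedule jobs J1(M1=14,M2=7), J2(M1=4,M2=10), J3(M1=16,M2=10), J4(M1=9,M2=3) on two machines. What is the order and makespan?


Johnson's rule:
Group 1 (M1≤M2, sort by M1): ['J2']
Group 2 (M1>M2, sort desc M2): ['J3', 'J1', 'J4']
Sequence: J2 → J3 → J1 → J4
Makespan calculation:
  J2: M1 done=4, M2 done=14
  J3: M1 done=20, M2 done=30
  J1: M1 done=34, M2 done=41
  J4: M1 done=43, M2 done=46
= Sequence: J2 → J3 → J1 → J4, Makespan: 46


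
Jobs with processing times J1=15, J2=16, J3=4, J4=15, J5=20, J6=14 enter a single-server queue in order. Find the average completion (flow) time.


Completion times:
  J1: completes at 15
  J2: completes at 31
  J3: completes at 35
  J4: completes at 50
  J5: completes at 70
  J6: completes at 84
Sum = 285
Average = 285/6
= 47.50


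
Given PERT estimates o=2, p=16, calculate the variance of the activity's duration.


σ² = ((p - o) / 6)² = (p - o)² / 36
= (16 - 2)² / 36
= 14² / 36
= 196 / 36
= 5.4444


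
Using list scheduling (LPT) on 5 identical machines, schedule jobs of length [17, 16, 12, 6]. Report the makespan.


Jobs (LPT sorted): [17, 16, 12, 6]
Machines: 5
  J=17 → Machine 1 (load: 0+17=17)
  J=16 → Machine 2 (load: 0+16=16)
  J=12 → Machine 3 (load: 0+12=12)
  J=6 → Machine 4 (load: 0+6=6)
Machine loads: [17, 16, 12, 6, 0]
Makespan = max = 17 time units


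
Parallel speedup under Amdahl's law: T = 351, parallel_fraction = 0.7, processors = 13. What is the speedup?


Amdahl's law: T_p = T × ((1-p) + p/N)
= 351 × ((1-0.7) + 0.7/13)
= 351 × (0.30 + 0.0538)
= 351 × 0.3538
= 124.20
Speedup = 351/124.20
= 2.83×


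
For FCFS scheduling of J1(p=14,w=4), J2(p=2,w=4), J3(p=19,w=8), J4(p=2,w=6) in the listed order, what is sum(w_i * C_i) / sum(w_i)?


Completion times:
  J1: C=14, w×C=4×14=56
  J2: C=16, w×C=4×16=64
  J3: C=35, w×C=8×35=280
  J4: C=37, w×C=6×37=222
Sum w×C = 622
Sum w = 22
Weighted avg = 622/22
= 28.27


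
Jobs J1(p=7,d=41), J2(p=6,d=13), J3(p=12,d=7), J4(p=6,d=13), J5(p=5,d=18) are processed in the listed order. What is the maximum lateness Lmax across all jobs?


Lateness per job (L = C - d):
  J1: C=7, d=41, L=-34
  J2: C=13, d=13, L=0
  J3: C=25, d=7, L=18
  J4: C=31, d=13, L=18
  J5: C=36, d=18, L=18
Lmax = max(-34, 0, 18, 18, 18)
= 18


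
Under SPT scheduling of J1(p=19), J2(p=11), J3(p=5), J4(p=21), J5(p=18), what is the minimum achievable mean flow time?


SPT order: J3 → J2 → J5 → J1 → J4
Completion times:
  J3: C=5
  J2: C=16
  J5: C=34
  J1: C=53
  J4: C=74
Sum = 182, n = 5
Mean flow = 182/5
= 36.40


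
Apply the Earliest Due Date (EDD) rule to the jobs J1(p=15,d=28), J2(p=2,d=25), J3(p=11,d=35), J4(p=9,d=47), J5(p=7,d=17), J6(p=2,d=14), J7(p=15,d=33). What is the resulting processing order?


EDD: sort by earliest due date
  J6: d=14, p=2
  J5: d=17, p=7
  J2: d=25, p=2
  J1: d=28, p=15
  J7: d=33, p=15
  J3: d=35, p=11
  J4: d=47, p=9
Order: J6 → J5 → J2 → J1 → J7 → J3 → J4


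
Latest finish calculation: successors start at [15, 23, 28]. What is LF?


LF = min of all successor start times
Successors start at: [15, 23, 28]
LF = min(15, 23, 28)
= 15


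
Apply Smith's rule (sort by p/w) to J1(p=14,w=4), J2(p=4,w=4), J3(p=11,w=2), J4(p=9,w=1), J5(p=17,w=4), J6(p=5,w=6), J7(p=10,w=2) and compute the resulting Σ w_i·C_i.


WSPT order (by p/w): J6 → J2 → J1 → J5 → J7 → J3 → J4
  J6: C=5, w·C=6×5=30
  J2: C=9, w·C=4×9=36
  J1: C=23, w·C=4×23=92
  J5: C=40, w·C=4×40=160
  J7: C=50, w·C=2×50=100
  J3: C=61, w·C=2×61=122
  J4: C=70, w·C=1×70=70
Σ w·C = 610
= 610


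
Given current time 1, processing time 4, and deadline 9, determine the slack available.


Slack = due - current_time - processing
= 9 - 1 - 4
= 4


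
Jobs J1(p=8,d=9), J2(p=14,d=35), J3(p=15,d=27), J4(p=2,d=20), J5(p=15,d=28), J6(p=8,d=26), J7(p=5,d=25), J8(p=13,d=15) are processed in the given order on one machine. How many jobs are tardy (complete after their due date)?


Completion vs due date:
  J1: C=8, d=9 → on time
  J2: C=22, d=35 → on time
  J3: C=37, d=27 → TARDY
  J4: C=39, d=20 → TARDY
  J5: C=54, d=28 → TARDY
  J6: C=62, d=26 → TARDY
  J7: C=67, d=25 → TARDY
  J8: C=80, d=15 → TARDY
Tardy jobs: J3, J4, J5, J6, J7, J8
Count = 6


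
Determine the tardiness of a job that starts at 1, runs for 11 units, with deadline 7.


Completion = start + processing = 1 + 11 = 12
Tardiness = max(0, C - d) = max(0, 12 - 7)
= max(0, 5)
= 5


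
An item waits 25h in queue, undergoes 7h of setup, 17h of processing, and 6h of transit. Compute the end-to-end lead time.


Lead time = queue + setup + processing + transit
= 25 + 7 + 17 + 6
= 55 hours


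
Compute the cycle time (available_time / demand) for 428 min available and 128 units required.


Cycle time = available time / demand
= 428 / 128
= 3.34 min/unit


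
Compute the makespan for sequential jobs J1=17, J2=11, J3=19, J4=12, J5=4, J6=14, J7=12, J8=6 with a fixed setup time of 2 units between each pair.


Makespan = Σ processing + (n-1) × setup
= (17 + 11 + 19 + 12 + 4 + 14 + 12 + 6) + (8-1)×2
= 95 + 14
= 109 time units


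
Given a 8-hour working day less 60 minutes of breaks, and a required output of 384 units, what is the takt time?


Available = 8×60 - 60 = 420 min
Takt time = 420 / 384
= 1.09 min/unit


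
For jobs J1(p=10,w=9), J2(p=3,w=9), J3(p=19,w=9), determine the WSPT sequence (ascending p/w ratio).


WSPT (Smith's rule): sort by p/w ascending
  J2: p/w = 3/9 = 0.333
  J1: p/w = 10/9 = 1.111
  J3: p/w = 19/9 = 2.111
Order: J2 → J1 → J3


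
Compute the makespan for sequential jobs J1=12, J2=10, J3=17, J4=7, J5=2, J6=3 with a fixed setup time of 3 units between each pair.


Makespan = Σ processing + (n-1) × setup
= (12 + 10 + 17 + 7 + 2 + 3) + (6-1)×3
= 51 + 15
= 66 time units


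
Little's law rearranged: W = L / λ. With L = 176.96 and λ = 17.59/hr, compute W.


Little's law: L = λW → W = L / λ
= 176.96 / 17.59
= 10.06 hours


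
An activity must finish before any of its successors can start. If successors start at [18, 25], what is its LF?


LF = min of all successor start times
Successors start at: [18, 25]
LF = min(18, 25)
= 18


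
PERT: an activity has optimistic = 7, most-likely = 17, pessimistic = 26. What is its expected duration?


te = (o + 4m + p) / 6
= (7 + 4×17 + 26) / 6
= (7 + 68 + 26) / 6
= 101 / 6
= 16.83


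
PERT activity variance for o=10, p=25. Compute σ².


σ² = ((p - o) / 6)² = (p - o)² / 36
= (25 - 10)² / 36
= 15² / 36
= 225 / 36
= 6.2500


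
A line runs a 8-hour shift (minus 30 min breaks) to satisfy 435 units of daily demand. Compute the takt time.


Available = 8×60 - 30 = 450 min
Takt time = 450 / 435
= 1.03 min/unit


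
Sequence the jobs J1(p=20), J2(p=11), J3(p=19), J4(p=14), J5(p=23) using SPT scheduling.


SPT: sort by shortest processing time
  J2: p=11
  J4: p=14
  J3: p=19
  J1: p=20
  J5: p=23
Order: J2 → J4 → J3 → J1 → J5


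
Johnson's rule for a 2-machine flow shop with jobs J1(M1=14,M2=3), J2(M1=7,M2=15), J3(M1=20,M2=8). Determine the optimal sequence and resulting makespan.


Johnson's rule:
Group 1 (M1≤M2, sort by M1): ['J2']
Group 2 (M1>M2, sort desc M2): ['J3', 'J1']
Sequence: J2 → J3 → J1
Makespan calculation:
  J2: M1 done=7, M2 done=22
  J3: M1 done=27, M2 done=35
  J1: M1 done=41, M2 done=44
= Sequence: J2 → J3 → J1, Makespan: 44


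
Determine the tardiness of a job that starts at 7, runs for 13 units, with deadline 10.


Completion = start + processing = 7 + 13 = 20
Tardiness = max(0, C - d) = max(0, 20 - 10)
= max(0, 10)
= 10


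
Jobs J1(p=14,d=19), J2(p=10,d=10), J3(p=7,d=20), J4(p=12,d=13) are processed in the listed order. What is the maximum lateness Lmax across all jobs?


Lateness per job (L = C - d):
  J1: C=14, d=19, L=-5
  J2: C=24, d=10, L=14
  J3: C=31, d=20, L=11
  J4: C=43, d=13, L=30
Lmax = max(-5, 14, 11, 30)
= 30


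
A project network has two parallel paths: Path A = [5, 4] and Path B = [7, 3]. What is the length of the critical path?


Path A: 5 + 4 = 9
Path B: 7 + 3 = 10
Critical path = longest = max(9, 10)
= 10 (Path B)


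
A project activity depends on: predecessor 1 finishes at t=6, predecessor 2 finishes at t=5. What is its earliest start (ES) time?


ES = max of all predecessor completion times
Predecessors: [6, 5]
ES = max(6, 5)
= 6


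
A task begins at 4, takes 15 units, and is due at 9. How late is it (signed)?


Completion = 4 + 15 = 19
Lateness = C - d = 19 - 9
= 10


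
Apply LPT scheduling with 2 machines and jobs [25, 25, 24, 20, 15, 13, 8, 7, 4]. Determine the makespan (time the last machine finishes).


Jobs (LPT sorted): [25, 25, 24, 20, 15, 13, 8, 7, 4]
Machines: 2
  J=25 → Machine 1 (load: 0+25=25)
  J=25 → Machine 2 (load: 0+25=25)
  J=24 → Machine 1 (load: 25+24=49)
  J=20 → Machine 2 (load: 25+20=45)
  J=15 → Machine 2 (load: 45+15=60)
  J=13 → Machine 1 (load: 49+13=62)
  J=8 → Machine 2 (load: 60+8=68)
  J=7 → Machine 1 (load: 62+7=69)
  J=4 → Machine 2 (load: 68+4=72)
Machine loads: [69, 72]
Makespan = max = 72 time units


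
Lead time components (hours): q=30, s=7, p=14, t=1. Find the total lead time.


Lead time = queue + setup + processing + transit
= 30 + 7 + 14 + 1
= 52 hours


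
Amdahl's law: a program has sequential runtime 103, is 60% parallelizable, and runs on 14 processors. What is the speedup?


Amdahl's law: T_p = T × ((1-p) + p/N)
= 103 × ((1-0.6) + 0.6/14)
= 103 × (0.40 + 0.0429)
= 103 × 0.4429
= 45.61
Speedup = 103/45.61
= 2.26×


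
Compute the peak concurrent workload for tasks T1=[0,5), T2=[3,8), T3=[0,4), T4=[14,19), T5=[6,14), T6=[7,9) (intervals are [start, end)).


Check each time point for overlaps:
  t=3: 3 tasks active (T1, T2, T3)
Max concurrent = 3


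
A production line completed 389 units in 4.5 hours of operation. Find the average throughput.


Throughput = units / time
= 389 / 4.5
= 86.4 units/hour


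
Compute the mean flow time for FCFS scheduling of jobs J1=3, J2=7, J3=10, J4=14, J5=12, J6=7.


Completion times:
  J1: completes at 3
  J2: completes at 10
  J3: completes at 20
  J4: completes at 34
  J5: completes at 46
  J6: completes at 53
Sum = 166
Average = 166/6
= 27.67


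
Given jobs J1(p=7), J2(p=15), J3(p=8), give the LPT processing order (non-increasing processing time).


LPT: sort by longest processing time first
  J2: p=15
  J3: p=8
  J1: p=7
Order: J2 → J3 → J1


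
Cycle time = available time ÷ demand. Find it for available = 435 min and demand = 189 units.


Cycle time = available time / demand
= 435 / 189
= 2.30 min/unit


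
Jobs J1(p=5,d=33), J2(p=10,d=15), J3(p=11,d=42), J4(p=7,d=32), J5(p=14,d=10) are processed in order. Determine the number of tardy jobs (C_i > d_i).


Completion vs due date:
  J1: C=5, d=33 → on time
  J2: C=15, d=15 → on time
  J3: C=26, d=42 → on time
  J4: C=33, d=32 → TARDY
  J5: C=47, d=10 → TARDY
Tardy jobs: J4, J5
Count = 2


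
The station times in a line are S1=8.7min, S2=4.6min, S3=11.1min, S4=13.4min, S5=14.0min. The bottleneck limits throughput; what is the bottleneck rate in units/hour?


Bottleneck = longest station time
Station times: [8.7, 4.6, 11.1, 13.4, 14.0]
Max = 14.0 min
Rate = 60 / 14.0
= 4.29 units/hour (bottleneck: 14.0min)


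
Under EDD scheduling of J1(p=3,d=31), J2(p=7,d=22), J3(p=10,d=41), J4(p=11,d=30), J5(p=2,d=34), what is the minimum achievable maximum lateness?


EDD order: J2 → J4 → J1 → J5 → J3
Completion and lateness:
  J2: C=7, d=22, L=7-22=-15
  J4: C=18, d=30, L=18-30=-12
  J1: C=21, d=31, L=21-31=-10
  J5: C=23, d=34, L=23-34=-11
  J3: C=33, d=41, L=33-41=-8
Lmax = max(-15, -12, -10, -11, -8)
= -8


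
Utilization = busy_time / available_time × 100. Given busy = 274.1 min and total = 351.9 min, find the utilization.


Utilization = busy / total × 100
= 274.1 / 351.9 × 100
= 77.9%


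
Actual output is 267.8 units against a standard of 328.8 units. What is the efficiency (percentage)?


Efficiency = (actual / standard) × 100
= (267.8 / 328.8) × 100
= 81.4%


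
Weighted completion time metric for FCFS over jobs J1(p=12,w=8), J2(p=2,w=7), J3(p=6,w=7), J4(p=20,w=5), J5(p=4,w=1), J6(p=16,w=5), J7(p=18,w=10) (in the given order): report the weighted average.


Completion times:
  J1: C=12, w×C=8×12=96
  J2: C=14, w×C=7×14=98
  J3: C=20, w×C=7×20=140
  J4: C=40, w×C=5×40=200
  J5: C=44, w×C=1×44=44
  J6: C=60, w×C=5×60=300
  J7: C=78, w×C=10×78=780
Sum w×C = 1658
Sum w = 43
Weighted avg = 1658/43
= 38.56


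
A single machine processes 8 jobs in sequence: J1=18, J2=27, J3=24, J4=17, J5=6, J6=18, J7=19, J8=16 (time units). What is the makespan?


Sequential makespan: sum all processing times
= 18 + 27 + 24 + 17 + 6 + 18 + 19 + 16
= 145 time units


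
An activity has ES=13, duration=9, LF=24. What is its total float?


EF = ES + duration = 13 + 9 = 22
LS = LF - duration = 24 - 9 = 15
Total Float = LF - EF = 24 - 22
(or LS - ES = 15 - 13)
= 2


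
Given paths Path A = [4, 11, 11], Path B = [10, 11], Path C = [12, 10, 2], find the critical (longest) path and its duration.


Path A: 4 + 11 + 11 = 26
Path B: 10 + 11 = 21
Path C: 12 + 10 + 2 = 24
Critical path = longest = max(26, 21, 24)
= 26 (Path A)


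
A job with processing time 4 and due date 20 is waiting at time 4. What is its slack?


Slack = due - current_time - processing
= 20 - 4 - 4
= 12


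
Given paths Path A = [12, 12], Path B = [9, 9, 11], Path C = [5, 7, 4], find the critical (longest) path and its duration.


Path A: 12 + 12 = 24
Path B: 9 + 9 + 11 = 29
Path C: 5 + 7 + 4 = 16
Critical path = longest = max(24, 29, 16)
= 29 (Path B)


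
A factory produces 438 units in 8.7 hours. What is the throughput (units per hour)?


Throughput = units / time
= 438 / 8.7
= 50.3 units/hour


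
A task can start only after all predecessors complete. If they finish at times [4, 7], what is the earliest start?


ES = max of all predecessor completion times
Predecessors: [4, 7]
ES = max(4, 7)
= 7


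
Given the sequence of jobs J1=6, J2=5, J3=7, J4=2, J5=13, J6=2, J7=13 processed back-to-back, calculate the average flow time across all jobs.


Completion times:
  J1: completes at 6
  J2: completes at 11
  J3: completes at 18
  J4: completes at 20
  J5: completes at 33
  J6: completes at 35
  J7: completes at 48
Sum = 171
Average = 171/7
= 24.43


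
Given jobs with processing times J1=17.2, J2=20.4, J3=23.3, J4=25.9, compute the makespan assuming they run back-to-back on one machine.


Sequential makespan: sum all processing times
= 17.2 + 20.4 + 23.3 + 25.9
= 86.8 time units


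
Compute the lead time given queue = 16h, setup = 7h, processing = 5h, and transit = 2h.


Lead time = queue + setup + processing + transit
= 16 + 7 + 5 + 2
= 30 hours


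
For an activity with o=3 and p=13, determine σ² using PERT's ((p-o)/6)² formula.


σ² = ((p - o) / 6)² = (p - o)² / 36
= (13 - 3)² / 36
= 10² / 36
= 100 / 36
= 2.7778


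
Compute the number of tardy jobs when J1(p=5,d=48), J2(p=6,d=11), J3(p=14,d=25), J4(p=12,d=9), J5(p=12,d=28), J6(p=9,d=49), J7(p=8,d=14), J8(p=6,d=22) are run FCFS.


Completion vs due date:
  J1: C=5, d=48 → on time
  J2: C=11, d=11 → on time
  J3: C=25, d=25 → on time
  J4: C=37, d=9 → TARDY
  J5: C=49, d=28 → TARDY
  J6: C=58, d=49 → TARDY
  J7: C=66, d=14 → TARDY
  J8: C=72, d=22 → TARDY
Tardy jobs: J4, J5, J6, J7, J8
Count = 5


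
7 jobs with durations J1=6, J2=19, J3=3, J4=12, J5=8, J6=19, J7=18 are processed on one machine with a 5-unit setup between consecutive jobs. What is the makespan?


Makespan = Σ processing + (n-1) × setup
= (6 + 19 + 3 + 12 + 8 + 19 + 18) + (7-1)×5
= 85 + 30
= 115 time units


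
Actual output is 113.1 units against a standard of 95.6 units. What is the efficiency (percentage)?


Efficiency = (actual / standard) × 100
= (113.1 / 95.6) × 100
= 118.3%


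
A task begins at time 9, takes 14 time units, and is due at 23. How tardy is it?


Completion = start + processing = 9 + 14 = 23
Tardiness = max(0, C - d) = max(0, 23 - 23)
= max(0, 0)
= 0


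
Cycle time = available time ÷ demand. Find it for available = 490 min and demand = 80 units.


Cycle time = available time / demand
= 490 / 80
= 6.12 min/unit


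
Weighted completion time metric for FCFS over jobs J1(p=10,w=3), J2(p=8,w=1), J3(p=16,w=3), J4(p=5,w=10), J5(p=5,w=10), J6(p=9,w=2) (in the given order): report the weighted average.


Completion times:
  J1: C=10, w×C=3×10=30
  J2: C=18, w×C=1×18=18
  J3: C=34, w×C=3×34=102
  J4: C=39, w×C=10×39=390
  J5: C=44, w×C=10×44=440
  J6: C=53, w×C=2×53=106
Sum w×C = 1086
Sum w = 29
Weighted avg = 1086/29
= 37.45


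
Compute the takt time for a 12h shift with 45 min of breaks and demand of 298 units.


Available = 12×60 - 45 = 675 min
Takt time = 675 / 298
= 2.27 min/unit


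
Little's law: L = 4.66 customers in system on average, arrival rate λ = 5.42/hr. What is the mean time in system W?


Little's law: L = λW → W = L / λ
= 4.66 / 5.42
= 0.86 hours


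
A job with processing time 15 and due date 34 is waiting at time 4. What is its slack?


Slack = due - current_time - processing
= 34 - 4 - 15
= 15


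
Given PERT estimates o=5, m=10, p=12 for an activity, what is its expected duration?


te = (o + 4m + p) / 6
= (5 + 4×10 + 12) / 6
= (5 + 40 + 12) / 6
= 57 / 6
= 9.50


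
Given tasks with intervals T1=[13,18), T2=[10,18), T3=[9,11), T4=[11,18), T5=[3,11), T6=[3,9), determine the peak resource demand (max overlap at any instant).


Check each time point for overlaps:
  t=10: 3 tasks active (T2, T3, T5)
Max concurrent = 3


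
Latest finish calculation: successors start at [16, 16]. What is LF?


LF = min of all successor start times
Successors start at: [16, 16]
LF = min(16, 16)
= 16


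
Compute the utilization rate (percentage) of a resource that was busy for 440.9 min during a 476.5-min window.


Utilization = busy / total × 100
= 440.9 / 476.5 × 100
= 92.5%


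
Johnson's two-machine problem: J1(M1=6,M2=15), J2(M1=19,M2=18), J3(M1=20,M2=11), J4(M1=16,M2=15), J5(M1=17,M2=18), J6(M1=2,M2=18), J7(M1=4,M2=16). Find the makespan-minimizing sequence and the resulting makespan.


Johnson's rule:
Group 1 (M1≤M2, sort by M1): ['J6', 'J7', 'J1', 'J5']
Group 2 (M1>M2, sort desc M2): ['J2', 'J4', 'J3']
Sequence: J6 → J7 → J1 → J5 → J2 → J4 → J3
Makespan calculation:
  J6: M1 done=2, M2 done=20
  J7: M1 done=6, M2 done=36
  J1: M1 done=12, M2 done=51
  J5: M1 done=29, M2 done=69
  J2: M1 done=48, M2 done=87
  J4: M1 done=64, M2 done=102
  J3: M1 done=84, M2 done=113
= Sequence: J6 → J7 → J1 → J5 → J2 → J4 → J3, Makespan: 113


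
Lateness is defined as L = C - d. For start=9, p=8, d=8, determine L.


Completion = 9 + 8 = 17
Lateness = C - d = 17 - 8
= 9


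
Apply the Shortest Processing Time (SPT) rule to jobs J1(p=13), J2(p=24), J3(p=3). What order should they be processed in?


SPT: sort by shortest processing time
  J3: p=3
  J1: p=13
  J2: p=24
Order: J3 → J1 → J2


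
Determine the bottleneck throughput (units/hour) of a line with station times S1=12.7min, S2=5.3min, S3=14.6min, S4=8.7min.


Bottleneck = longest station time
Station times: [12.7, 5.3, 14.6, 8.7]
Max = 14.6 min
Rate = 60 / 14.6
= 4.11 units/hour (bottleneck: 14.6min)


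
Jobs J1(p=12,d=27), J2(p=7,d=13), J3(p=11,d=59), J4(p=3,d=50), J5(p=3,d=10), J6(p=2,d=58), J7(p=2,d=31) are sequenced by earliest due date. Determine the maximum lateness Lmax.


EDD order: J5 → J2 → J1 → J7 → J4 → J6 → J3
Completion and lateness:
  J5: C=3, d=10, L=3-10=-7
  J2: C=10, d=13, L=10-13=-3
  J1: C=22, d=27, L=22-27=-5
  J7: C=24, d=31, L=24-31=-7
  J4: C=27, d=50, L=27-50=-23
  J6: C=29, d=58, L=29-58=-29
  J3: C=40, d=59, L=40-59=-19
Lmax = max(-7, -3, -5, -7, -23, -29, -19)
= -3


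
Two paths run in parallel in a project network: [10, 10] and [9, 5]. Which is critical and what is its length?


Path A: 10 + 10 = 20
Path B: 9 + 5 = 14
Critical path = longest = max(20, 14)
= 20 (Path A)
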